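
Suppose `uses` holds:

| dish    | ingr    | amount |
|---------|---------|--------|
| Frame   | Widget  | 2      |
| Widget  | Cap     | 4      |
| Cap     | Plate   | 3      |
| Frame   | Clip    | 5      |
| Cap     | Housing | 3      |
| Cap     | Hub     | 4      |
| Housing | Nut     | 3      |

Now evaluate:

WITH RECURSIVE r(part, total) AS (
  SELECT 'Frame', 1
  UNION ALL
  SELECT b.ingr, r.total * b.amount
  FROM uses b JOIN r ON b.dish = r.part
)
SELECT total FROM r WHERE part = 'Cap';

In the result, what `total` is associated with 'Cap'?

8

Base: (Frame, total=1).
Iteration 1: components of {Frame} -> Clip = 1*5 = 5, Widget = 1*2 = 2.
Iteration 2: components of {Clip,Widget} -> Cap = 2*4 = 8.
Iteration 3: components of {Cap} -> Housing = 8*3 = 24, Hub = 8*4 = 32, Plate = 8*3 = 24.
Iteration 4: components of {Housing,Hub,Plate} -> Nut = 24*3 = 72.
Iteration 5: no further components; recursion stops.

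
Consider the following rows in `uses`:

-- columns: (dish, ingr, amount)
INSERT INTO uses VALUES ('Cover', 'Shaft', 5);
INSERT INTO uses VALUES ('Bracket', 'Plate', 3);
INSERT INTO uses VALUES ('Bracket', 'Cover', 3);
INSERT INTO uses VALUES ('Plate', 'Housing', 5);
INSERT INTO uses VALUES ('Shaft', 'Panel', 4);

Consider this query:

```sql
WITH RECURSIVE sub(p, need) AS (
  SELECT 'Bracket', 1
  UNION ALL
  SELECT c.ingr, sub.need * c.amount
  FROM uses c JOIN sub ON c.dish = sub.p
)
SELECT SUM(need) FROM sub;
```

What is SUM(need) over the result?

97

Base: (Bracket, need=1).
Iteration 1: components of {Bracket} -> Cover = 1*3 = 3, Plate = 1*3 = 3.
Iteration 2: components of {Cover,Plate} -> Housing = 3*5 = 15, Shaft = 3*5 = 15.
Iteration 3: components of {Housing,Shaft} -> Panel = 15*4 = 60.
Iteration 4: no further components; recursion stops.
SUM(need) = 1 + 3 + 3 + 15 + 15 + 60 = 97.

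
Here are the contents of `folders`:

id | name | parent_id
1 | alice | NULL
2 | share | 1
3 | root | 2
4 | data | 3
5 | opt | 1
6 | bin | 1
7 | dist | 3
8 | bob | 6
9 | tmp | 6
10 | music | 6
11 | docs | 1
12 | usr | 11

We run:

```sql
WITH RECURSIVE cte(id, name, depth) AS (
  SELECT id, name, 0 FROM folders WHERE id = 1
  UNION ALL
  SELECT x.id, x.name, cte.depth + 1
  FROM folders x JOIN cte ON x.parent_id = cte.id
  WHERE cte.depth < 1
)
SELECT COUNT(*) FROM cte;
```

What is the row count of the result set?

5

Base: id=1 (alice) at depth 0.
Iteration 1: rows with parent_id in {1} -> share (id 2, depth 1), opt (id 5, depth 1), bin (id 6, depth 1), docs (id 11, depth 1).
Iteration 2: depth < 1 fails for all current rows; recursion stops.
Total rows emitted: 5.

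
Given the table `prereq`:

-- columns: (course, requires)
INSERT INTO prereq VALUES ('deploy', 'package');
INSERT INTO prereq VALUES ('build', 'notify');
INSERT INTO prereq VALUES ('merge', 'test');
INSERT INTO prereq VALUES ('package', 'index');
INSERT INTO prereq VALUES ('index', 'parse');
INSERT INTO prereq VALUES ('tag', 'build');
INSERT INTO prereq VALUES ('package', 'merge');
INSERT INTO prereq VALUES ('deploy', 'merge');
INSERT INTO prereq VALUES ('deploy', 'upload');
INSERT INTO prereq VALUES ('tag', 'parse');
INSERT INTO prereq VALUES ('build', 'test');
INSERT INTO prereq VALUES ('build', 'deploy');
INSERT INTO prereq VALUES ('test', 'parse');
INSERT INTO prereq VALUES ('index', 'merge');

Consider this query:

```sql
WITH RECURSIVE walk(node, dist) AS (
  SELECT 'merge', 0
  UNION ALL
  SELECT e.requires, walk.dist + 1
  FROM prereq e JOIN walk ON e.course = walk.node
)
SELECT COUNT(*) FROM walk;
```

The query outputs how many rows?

3

Base: (merge, dist=0).
Iteration 1: edges from {merge} -> (test, dist=1).
Iteration 2: edges from {test} -> (parse, dist=2).
Iteration 3: no outgoing edges from {parse}; recursion stops.
Total rows emitted: 3.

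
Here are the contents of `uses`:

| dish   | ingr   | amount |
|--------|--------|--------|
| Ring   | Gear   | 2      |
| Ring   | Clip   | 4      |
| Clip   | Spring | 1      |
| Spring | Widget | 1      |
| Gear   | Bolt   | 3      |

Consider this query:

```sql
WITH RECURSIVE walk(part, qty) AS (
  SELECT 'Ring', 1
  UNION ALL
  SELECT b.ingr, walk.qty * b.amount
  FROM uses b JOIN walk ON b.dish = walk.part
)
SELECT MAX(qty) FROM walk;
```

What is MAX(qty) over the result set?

Base: (Ring, qty=1).
Iteration 1: components of {Ring} -> Clip = 1*4 = 4, Gear = 1*2 = 2.
Iteration 2: components of {Clip,Gear} -> Bolt = 2*3 = 6, Spring = 4*1 = 4.
Iteration 3: components of {Bolt,Spring} -> Widget = 4*1 = 4.
Iteration 4: no further components; recursion stops.
qty values: 1, 2, 4, 6, 4, 4; the maximum is 6.

6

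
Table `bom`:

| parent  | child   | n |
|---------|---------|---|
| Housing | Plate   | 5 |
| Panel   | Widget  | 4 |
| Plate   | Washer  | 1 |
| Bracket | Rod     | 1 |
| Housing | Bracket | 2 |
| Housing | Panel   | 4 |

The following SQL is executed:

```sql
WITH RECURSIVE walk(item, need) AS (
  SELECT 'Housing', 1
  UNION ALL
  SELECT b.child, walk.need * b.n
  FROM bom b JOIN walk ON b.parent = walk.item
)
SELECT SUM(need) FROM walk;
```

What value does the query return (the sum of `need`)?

Base: (Housing, need=1).
Iteration 1: components of {Housing} -> Bracket = 1*2 = 2, Panel = 1*4 = 4, Plate = 1*5 = 5.
Iteration 2: components of {Bracket,Panel,Plate} -> Rod = 2*1 = 2, Washer = 5*1 = 5, Widget = 4*4 = 16.
Iteration 3: no further components; recursion stops.
SUM(need) = 1 + 2 + 4 + 5 + 2 + 16 + 5 = 35.

35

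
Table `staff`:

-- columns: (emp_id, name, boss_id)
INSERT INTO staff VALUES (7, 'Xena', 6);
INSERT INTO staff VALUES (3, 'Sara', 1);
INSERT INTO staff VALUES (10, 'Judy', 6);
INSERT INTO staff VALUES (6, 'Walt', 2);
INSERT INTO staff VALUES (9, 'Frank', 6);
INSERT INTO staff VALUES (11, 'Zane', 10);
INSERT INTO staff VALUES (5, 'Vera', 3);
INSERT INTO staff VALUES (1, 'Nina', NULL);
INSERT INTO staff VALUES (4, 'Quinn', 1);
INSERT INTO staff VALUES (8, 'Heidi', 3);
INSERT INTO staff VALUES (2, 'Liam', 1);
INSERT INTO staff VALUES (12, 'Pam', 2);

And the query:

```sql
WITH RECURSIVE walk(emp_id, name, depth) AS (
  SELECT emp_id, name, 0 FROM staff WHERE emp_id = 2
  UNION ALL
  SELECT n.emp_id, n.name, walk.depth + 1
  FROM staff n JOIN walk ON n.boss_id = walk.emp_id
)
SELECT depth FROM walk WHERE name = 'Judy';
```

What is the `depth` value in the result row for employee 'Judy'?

2

Base: emp_id=2 (Liam) at depth 0.
Iteration 1: rows with boss_id in {2} -> Walt (id 6, depth 1), Pam (id 12, depth 1).
Iteration 2: rows with boss_id in {6,12} -> Xena (id 7, depth 2), Frank (id 9, depth 2), Judy (id 10, depth 2).
Iteration 3: rows with boss_id in {7,9,10} -> Zane (id 11, depth 3).
Iteration 4: no rows with boss_id in {11}; recursion stops.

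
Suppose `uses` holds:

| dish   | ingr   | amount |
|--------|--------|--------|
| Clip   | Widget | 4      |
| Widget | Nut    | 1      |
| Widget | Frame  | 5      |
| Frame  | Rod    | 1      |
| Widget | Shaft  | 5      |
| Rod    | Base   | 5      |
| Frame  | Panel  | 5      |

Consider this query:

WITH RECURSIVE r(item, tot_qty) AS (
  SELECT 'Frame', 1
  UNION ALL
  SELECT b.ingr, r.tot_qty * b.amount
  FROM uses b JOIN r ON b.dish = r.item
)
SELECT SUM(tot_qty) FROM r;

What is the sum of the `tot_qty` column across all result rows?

12

Base: (Frame, tot_qty=1).
Iteration 1: components of {Frame} -> Panel = 1*5 = 5, Rod = 1*1 = 1.
Iteration 2: components of {Panel,Rod} -> Base = 1*5 = 5.
Iteration 3: no further components; recursion stops.
SUM(tot_qty) = 1 + 1 + 5 + 5 = 12.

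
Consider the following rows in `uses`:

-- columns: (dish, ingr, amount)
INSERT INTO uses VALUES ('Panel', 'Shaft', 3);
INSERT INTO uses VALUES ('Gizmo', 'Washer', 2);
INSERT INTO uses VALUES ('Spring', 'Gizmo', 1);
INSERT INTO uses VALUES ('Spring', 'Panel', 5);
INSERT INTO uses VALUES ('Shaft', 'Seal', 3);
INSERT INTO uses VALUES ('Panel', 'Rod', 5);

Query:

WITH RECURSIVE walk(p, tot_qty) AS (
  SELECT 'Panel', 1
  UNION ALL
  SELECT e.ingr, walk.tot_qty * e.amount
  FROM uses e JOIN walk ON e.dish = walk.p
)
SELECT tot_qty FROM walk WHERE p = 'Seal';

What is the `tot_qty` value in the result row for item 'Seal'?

9

Base: (Panel, tot_qty=1).
Iteration 1: components of {Panel} -> Rod = 1*5 = 5, Shaft = 1*3 = 3.
Iteration 2: components of {Rod,Shaft} -> Seal = 3*3 = 9.
Iteration 3: no further components; recursion stops.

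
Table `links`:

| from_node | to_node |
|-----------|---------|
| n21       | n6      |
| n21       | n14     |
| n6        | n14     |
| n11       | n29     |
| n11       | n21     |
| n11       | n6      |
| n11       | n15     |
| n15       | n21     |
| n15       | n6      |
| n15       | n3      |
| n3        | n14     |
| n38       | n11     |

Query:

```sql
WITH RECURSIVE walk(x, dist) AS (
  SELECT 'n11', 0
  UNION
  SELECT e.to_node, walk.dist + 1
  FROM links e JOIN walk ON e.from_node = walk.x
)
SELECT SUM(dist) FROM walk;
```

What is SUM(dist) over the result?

Base: (n11, dist=0).
Iteration 1: edges from {n11} -> (n15, dist=1), (n21, dist=1), (n29, dist=1), (n6, dist=1).
Iteration 2: edges from {n15,n21,n29,n6} -> (n14, dist=2), (n21, dist=2), (n3, dist=2), (n6, dist=2). [UNION drops 2 duplicate row(s)]
Iteration 3: edges from {n14,n21,n3,n6} -> (n14, dist=3), (n6, dist=3). [UNION drops 2 duplicate row(s)]
Iteration 4: edges from {n14,n6} -> (n14, dist=4).
Iteration 5: no outgoing edges from {n14}; recursion stops.
SUM(dist) = 0 + 1 + 1 + 1 + 1 + 2 + 2 + 2 + 2 + 3 + 3 + 4 = 22.

22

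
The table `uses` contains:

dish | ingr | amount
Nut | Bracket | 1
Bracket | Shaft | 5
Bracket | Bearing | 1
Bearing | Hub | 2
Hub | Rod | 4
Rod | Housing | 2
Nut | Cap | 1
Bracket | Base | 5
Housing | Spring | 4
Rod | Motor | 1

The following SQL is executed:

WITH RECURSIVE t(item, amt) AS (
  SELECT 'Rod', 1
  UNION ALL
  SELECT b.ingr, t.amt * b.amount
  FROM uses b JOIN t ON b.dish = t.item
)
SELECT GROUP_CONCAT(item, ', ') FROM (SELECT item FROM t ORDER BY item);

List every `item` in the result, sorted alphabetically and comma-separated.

Housing, Motor, Rod, Spring

Base: (Rod, amt=1).
Iteration 1: components of {Rod} -> Housing = 1*2 = 2, Motor = 1*1 = 1.
Iteration 2: components of {Housing,Motor} -> Spring = 2*4 = 8.
Iteration 3: no further components; recursion stops.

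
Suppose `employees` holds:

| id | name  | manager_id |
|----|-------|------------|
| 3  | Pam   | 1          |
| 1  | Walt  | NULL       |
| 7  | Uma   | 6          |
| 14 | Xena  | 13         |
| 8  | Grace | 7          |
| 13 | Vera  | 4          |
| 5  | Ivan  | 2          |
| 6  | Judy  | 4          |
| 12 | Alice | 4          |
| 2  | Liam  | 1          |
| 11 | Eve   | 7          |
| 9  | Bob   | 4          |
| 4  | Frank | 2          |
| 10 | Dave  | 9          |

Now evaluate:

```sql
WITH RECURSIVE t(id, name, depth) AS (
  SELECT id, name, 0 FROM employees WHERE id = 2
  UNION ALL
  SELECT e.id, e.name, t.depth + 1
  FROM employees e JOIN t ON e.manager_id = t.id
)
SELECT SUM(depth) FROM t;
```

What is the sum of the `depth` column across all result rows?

27

Base: id=2 (Liam) at depth 0.
Iteration 1: rows with manager_id in {2} -> Frank (id 4, depth 1), Ivan (id 5, depth 1).
Iteration 2: rows with manager_id in {4,5} -> Judy (id 6, depth 2), Bob (id 9, depth 2), Alice (id 12, depth 2), Vera (id 13, depth 2).
Iteration 3: rows with manager_id in {6,9,12,13} -> Uma (id 7, depth 3), Dave (id 10, depth 3), Xena (id 14, depth 3).
Iteration 4: rows with manager_id in {7,10,14} -> Grace (id 8, depth 4), Eve (id 11, depth 4).
Iteration 5: no rows with manager_id in {8,11}; recursion stops.
SUM(depth) = 0 + 1 + 1 + 2 + 2 + 2 + 2 + 3 + 3 + 3 + 4 + 4 = 27.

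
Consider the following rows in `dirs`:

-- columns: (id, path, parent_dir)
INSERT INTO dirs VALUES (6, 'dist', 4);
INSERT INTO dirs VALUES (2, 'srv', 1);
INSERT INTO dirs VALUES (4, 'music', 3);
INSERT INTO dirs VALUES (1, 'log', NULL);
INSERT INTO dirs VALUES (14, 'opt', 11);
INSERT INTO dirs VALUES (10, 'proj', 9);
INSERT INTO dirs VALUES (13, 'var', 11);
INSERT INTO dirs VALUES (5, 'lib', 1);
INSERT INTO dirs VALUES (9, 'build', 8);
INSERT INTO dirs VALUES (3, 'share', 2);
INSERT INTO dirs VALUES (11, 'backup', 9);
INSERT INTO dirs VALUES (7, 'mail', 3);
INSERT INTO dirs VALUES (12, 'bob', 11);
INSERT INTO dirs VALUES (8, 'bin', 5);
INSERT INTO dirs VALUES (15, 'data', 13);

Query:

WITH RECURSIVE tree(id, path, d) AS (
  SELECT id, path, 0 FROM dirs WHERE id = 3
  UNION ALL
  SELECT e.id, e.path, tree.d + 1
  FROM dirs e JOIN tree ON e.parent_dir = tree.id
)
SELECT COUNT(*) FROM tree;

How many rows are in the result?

4

Base: id=3 (share) at d 0.
Iteration 1: rows with parent_dir in {3} -> music (id 4, d 1), mail (id 7, d 1).
Iteration 2: rows with parent_dir in {4,7} -> dist (id 6, d 2).
Iteration 3: no rows with parent_dir in {6}; recursion stops.
Total rows emitted: 4.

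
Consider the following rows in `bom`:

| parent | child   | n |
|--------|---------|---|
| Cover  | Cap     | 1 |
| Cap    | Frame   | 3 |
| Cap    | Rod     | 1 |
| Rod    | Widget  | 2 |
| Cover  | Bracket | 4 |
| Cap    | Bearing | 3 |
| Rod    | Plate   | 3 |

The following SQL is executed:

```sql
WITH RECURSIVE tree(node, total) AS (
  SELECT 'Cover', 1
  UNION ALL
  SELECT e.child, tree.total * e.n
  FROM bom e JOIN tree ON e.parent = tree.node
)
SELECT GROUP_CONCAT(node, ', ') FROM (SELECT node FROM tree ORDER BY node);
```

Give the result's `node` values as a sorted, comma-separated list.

Base: (Cover, total=1).
Iteration 1: components of {Cover} -> Bracket = 1*4 = 4, Cap = 1*1 = 1.
Iteration 2: components of {Bracket,Cap} -> Bearing = 1*3 = 3, Frame = 1*3 = 3, Rod = 1*1 = 1.
Iteration 3: components of {Bearing,Frame,Rod} -> Plate = 1*3 = 3, Widget = 1*2 = 2.
Iteration 4: no further components; recursion stops.

Bearing, Bracket, Cap, Cover, Frame, Plate, Rod, Widget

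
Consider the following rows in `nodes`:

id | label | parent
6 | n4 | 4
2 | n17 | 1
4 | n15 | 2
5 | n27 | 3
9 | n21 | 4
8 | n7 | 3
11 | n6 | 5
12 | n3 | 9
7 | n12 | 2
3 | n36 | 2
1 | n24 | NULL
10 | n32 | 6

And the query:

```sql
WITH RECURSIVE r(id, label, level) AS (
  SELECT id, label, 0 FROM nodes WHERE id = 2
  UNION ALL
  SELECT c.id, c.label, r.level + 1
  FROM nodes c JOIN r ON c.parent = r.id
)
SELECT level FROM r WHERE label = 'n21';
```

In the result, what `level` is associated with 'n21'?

Base: id=2 (n17) at level 0.
Iteration 1: rows with parent in {2} -> n36 (id 3, level 1), n15 (id 4, level 1), n12 (id 7, level 1).
Iteration 2: rows with parent in {3,4,7} -> n27 (id 5, level 2), n4 (id 6, level 2), n7 (id 8, level 2), n21 (id 9, level 2).
Iteration 3: rows with parent in {5,6,8,9} -> n32 (id 10, level 3), n6 (id 11, level 3), n3 (id 12, level 3).
Iteration 4: no rows with parent in {10,11,12}; recursion stops.

2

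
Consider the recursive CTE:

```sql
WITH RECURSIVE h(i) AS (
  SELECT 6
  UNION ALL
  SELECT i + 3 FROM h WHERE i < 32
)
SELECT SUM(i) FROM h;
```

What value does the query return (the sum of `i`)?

Base: i=6.
Iteration 1: 6 < 32 holds -> i = 6 + 3 = 9.
Iteration 2: 9 < 32 holds -> i = 9 + 3 = 12.
Iteration 3: 12 < 32 holds -> i = 12 + 3 = 15.
Iteration 4: 15 < 32 holds -> i = 15 + 3 = 18.
Iteration 5: 18 < 32 holds -> i = 18 + 3 = 21.
Iteration 6: 21 < 32 holds -> i = 21 + 3 = 24.
Iteration 7: 24 < 32 holds -> i = 24 + 3 = 27.
Iteration 8: 27 < 32 holds -> i = 27 + 3 = 30.
Iteration 9: 30 < 32 holds -> i = 30 + 3 = 33.
Iteration 10: 33 < 32 fails; recursion stops.
SUM(i) = 6 + 9 + 12 + 15 + 18 + 21 + 24 + 27 + 30 + 33 = 195.

195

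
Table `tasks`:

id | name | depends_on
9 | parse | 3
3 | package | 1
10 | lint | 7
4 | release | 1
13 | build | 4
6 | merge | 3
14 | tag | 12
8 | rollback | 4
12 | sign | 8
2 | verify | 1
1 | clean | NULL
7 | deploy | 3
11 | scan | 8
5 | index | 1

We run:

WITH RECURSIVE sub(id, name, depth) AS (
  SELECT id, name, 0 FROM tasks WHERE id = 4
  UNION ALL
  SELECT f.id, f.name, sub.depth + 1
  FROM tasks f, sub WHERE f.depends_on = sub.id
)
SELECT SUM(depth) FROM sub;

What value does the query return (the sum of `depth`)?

9

Base: id=4 (release) at depth 0.
Iteration 1: rows with depends_on in {4} -> rollback (id 8, depth 1), build (id 13, depth 1).
Iteration 2: rows with depends_on in {8,13} -> scan (id 11, depth 2), sign (id 12, depth 2).
Iteration 3: rows with depends_on in {11,12} -> tag (id 14, depth 3).
Iteration 4: no rows with depends_on in {14}; recursion stops.
SUM(depth) = 0 + 1 + 1 + 2 + 2 + 3 = 9.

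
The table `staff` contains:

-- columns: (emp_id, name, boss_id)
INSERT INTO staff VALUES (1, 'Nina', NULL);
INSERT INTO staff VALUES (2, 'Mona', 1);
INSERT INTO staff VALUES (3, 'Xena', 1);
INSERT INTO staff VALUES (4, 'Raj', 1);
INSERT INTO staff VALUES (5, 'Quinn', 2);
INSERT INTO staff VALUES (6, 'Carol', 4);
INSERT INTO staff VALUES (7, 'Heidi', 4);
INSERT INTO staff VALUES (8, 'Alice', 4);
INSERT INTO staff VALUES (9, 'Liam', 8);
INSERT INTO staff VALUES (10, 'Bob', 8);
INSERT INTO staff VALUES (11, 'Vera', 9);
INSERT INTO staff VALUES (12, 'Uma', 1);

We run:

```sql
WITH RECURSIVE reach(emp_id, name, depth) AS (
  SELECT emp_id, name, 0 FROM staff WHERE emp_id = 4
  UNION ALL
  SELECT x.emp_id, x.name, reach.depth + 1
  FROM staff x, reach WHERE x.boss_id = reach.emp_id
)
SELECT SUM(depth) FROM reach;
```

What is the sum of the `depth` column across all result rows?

10

Base: emp_id=4 (Raj) at depth 0.
Iteration 1: rows with boss_id in {4} -> Carol (id 6, depth 1), Heidi (id 7, depth 1), Alice (id 8, depth 1).
Iteration 2: rows with boss_id in {6,7,8} -> Liam (id 9, depth 2), Bob (id 10, depth 2).
Iteration 3: rows with boss_id in {9,10} -> Vera (id 11, depth 3).
Iteration 4: no rows with boss_id in {11}; recursion stops.
SUM(depth) = 0 + 1 + 1 + 1 + 2 + 2 + 3 = 10.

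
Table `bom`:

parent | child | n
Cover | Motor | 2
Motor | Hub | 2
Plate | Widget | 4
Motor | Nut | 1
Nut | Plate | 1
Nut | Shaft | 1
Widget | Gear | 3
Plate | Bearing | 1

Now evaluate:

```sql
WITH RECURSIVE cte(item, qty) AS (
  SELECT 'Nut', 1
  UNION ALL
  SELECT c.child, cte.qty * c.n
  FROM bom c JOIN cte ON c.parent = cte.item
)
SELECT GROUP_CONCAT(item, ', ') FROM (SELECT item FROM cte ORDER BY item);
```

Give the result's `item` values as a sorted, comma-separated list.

Bearing, Gear, Nut, Plate, Shaft, Widget

Base: (Nut, qty=1).
Iteration 1: components of {Nut} -> Plate = 1*1 = 1, Shaft = 1*1 = 1.
Iteration 2: components of {Plate,Shaft} -> Bearing = 1*1 = 1, Widget = 1*4 = 4.
Iteration 3: components of {Bearing,Widget} -> Gear = 4*3 = 12.
Iteration 4: no further components; recursion stops.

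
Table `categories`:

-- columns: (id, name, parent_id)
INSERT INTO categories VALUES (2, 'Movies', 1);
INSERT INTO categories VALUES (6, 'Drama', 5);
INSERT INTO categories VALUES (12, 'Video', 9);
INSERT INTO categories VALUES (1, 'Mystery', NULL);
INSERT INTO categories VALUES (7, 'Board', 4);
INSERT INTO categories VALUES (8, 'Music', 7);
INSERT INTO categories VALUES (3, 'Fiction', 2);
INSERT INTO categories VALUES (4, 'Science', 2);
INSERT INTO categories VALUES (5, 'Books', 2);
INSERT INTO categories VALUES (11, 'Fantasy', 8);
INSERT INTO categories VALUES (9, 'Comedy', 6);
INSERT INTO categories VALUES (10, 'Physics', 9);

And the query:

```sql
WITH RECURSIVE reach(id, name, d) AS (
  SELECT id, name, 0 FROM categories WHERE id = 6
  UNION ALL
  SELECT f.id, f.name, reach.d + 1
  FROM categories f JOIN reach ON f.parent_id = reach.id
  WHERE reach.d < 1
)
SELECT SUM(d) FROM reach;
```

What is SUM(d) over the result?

Base: id=6 (Drama) at d 0.
Iteration 1: rows with parent_id in {6} -> Comedy (id 9, d 1).
Iteration 2: d < 1 fails for all current rows; recursion stops.
SUM(d) = 0 + 1 = 1.

1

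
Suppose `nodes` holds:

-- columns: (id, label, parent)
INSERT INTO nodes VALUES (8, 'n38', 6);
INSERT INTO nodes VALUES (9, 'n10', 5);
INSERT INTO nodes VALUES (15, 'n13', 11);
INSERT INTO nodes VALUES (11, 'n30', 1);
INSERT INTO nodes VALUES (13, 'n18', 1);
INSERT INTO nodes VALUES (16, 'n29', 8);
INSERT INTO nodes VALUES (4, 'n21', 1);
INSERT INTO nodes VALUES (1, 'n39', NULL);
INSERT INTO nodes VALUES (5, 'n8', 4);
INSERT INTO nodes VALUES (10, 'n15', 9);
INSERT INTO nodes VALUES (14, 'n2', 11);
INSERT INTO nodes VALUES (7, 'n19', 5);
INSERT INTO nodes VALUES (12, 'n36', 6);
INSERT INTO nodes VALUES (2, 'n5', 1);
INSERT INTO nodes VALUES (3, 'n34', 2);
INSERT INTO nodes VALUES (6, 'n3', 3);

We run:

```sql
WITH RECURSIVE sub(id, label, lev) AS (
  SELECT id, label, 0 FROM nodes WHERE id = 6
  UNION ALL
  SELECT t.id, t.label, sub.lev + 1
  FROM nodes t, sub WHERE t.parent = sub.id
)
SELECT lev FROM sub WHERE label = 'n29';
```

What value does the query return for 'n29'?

2

Base: id=6 (n3) at lev 0.
Iteration 1: rows with parent in {6} -> n38 (id 8, lev 1), n36 (id 12, lev 1).
Iteration 2: rows with parent in {8,12} -> n29 (id 16, lev 2).
Iteration 3: no rows with parent in {16}; recursion stops.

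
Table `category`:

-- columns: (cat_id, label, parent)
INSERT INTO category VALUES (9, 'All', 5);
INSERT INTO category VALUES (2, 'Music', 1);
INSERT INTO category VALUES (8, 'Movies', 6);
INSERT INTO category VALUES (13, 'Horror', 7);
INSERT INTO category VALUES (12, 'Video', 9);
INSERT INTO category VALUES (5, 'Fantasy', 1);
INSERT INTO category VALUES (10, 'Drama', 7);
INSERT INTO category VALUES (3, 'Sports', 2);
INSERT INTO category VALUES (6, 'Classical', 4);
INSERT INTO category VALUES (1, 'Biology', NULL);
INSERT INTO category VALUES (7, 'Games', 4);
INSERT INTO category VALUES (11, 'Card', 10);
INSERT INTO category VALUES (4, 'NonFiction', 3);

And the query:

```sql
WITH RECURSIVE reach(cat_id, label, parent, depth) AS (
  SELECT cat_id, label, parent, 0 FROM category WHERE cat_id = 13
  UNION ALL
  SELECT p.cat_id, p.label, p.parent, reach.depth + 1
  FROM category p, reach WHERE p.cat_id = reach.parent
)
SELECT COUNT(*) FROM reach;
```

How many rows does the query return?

Base: cat_id=13 (Horror), parent=7, depth 0.
Iteration 1: join on cat_id=7 -> Games (id 7, parent=4, depth 1).
Iteration 2: join on cat_id=4 -> NonFiction (id 4, parent=3, depth 2).
Iteration 3: join on cat_id=3 -> Sports (id 3, parent=2, depth 3).
Iteration 4: join on cat_id=2 -> Music (id 2, parent=1, depth 4).
Iteration 5: join on cat_id=1 -> Biology (id 1, parent=NULL, depth 5).
Iteration 6: parent is NULL; no match; recursion stops.
Total rows emitted: 6.

6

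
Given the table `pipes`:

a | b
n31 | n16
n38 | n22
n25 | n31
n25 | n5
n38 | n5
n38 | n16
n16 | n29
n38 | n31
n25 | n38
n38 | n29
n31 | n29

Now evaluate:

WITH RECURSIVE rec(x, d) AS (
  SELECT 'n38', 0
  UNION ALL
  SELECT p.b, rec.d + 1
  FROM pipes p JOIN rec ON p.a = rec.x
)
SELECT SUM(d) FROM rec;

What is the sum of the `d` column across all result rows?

Base: (n38, d=0).
Iteration 1: edges from {n38} -> (n16, d=1), (n22, d=1), (n29, d=1), (n31, d=1), (n5, d=1).
Iteration 2: edges from {n16,n22,n29,n31,n5} -> (n16, d=2), (n29, d=2) x2. [UNION ALL keeps all 3 new rows, including repeats]
Iteration 3: edges from {n16,n29} -> (n29, d=3).
Iteration 4: no outgoing edges from {n29}; recursion stops.
SUM(d) = 0 + 1 + 1 + 1 + 1 + 1 + 2 + 2 + 2 + 3 = 14.

14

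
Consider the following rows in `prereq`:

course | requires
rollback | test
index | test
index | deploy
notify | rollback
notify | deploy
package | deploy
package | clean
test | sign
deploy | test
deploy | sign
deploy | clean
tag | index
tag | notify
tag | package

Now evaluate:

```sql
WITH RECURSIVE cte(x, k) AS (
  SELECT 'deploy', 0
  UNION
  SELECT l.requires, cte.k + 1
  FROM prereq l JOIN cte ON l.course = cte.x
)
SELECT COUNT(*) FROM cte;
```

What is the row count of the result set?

5

Base: (deploy, k=0).
Iteration 1: edges from {deploy} -> (clean, k=1), (sign, k=1), (test, k=1).
Iteration 2: edges from {clean,sign,test} -> (sign, k=2).
Iteration 3: no outgoing edges from {sign}; recursion stops.
Total rows emitted: 5.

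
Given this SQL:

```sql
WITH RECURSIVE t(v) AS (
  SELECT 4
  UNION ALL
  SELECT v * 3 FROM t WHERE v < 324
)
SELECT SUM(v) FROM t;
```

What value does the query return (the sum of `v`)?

484

Base: v=4.
Iteration 1: 4 < 324 holds -> v = 4 * 3 = 12.
Iteration 2: 12 < 324 holds -> v = 12 * 3 = 36.
Iteration 3: 36 < 324 holds -> v = 36 * 3 = 108.
Iteration 4: 108 < 324 holds -> v = 108 * 3 = 324.
Iteration 5: 324 < 324 fails; recursion stops.
SUM(v) = 4 + 12 + 36 + 108 + 324 = 484.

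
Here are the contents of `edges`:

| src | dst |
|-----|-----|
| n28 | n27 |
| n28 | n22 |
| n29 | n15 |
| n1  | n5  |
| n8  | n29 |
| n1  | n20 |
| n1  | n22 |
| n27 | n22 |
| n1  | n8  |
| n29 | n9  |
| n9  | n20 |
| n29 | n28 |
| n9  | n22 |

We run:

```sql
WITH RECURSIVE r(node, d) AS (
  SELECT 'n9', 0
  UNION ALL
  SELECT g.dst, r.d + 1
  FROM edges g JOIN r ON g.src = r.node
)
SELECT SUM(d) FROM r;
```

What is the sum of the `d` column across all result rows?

Base: (n9, d=0).
Iteration 1: edges from {n9} -> (n20, d=1), (n22, d=1).
Iteration 2: no outgoing edges from {n20,n22}; recursion stops.
SUM(d) = 0 + 1 + 1 = 2.

2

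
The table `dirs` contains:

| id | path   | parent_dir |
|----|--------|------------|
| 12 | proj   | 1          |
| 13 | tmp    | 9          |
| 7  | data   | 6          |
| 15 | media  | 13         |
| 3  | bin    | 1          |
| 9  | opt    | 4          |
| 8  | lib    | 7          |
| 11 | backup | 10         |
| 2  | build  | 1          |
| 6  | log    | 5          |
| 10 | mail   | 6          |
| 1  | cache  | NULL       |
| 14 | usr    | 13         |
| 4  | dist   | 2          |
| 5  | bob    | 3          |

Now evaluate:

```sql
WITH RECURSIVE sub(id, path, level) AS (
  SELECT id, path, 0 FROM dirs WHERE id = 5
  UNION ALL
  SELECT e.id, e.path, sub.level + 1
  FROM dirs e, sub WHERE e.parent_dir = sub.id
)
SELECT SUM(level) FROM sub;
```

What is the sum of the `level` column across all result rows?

Base: id=5 (bob) at level 0.
Iteration 1: rows with parent_dir in {5} -> log (id 6, level 1).
Iteration 2: rows with parent_dir in {6} -> data (id 7, level 2), mail (id 10, level 2).
Iteration 3: rows with parent_dir in {7,10} -> lib (id 8, level 3), backup (id 11, level 3).
Iteration 4: no rows with parent_dir in {8,11}; recursion stops.
SUM(level) = 0 + 1 + 2 + 2 + 3 + 3 = 11.

11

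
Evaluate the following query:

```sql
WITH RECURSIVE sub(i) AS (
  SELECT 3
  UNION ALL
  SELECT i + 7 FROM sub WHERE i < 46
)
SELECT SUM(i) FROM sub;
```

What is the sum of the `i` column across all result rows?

Base: i=3.
Iteration 1: 3 < 46 holds -> i = 3 + 7 = 10.
Iteration 2: 10 < 46 holds -> i = 10 + 7 = 17.
Iteration 3: 17 < 46 holds -> i = 17 + 7 = 24.
Iteration 4: 24 < 46 holds -> i = 24 + 7 = 31.
Iteration 5: 31 < 46 holds -> i = 31 + 7 = 38.
Iteration 6: 38 < 46 holds -> i = 38 + 7 = 45.
Iteration 7: 45 < 46 holds -> i = 45 + 7 = 52.
Iteration 8: 52 < 46 fails; recursion stops.
SUM(i) = 3 + 10 + 17 + 24 + 31 + 38 + 45 + 52 = 220.

220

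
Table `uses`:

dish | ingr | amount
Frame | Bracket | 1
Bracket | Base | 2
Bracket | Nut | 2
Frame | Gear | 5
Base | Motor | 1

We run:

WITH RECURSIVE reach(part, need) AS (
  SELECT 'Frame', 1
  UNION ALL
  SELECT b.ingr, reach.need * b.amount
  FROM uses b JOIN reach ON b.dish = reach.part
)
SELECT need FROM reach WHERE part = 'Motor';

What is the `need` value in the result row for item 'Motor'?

2

Base: (Frame, need=1).
Iteration 1: components of {Frame} -> Bracket = 1*1 = 1, Gear = 1*5 = 5.
Iteration 2: components of {Bracket,Gear} -> Base = 1*2 = 2, Nut = 1*2 = 2.
Iteration 3: components of {Base,Nut} -> Motor = 2*1 = 2.
Iteration 4: no further components; recursion stops.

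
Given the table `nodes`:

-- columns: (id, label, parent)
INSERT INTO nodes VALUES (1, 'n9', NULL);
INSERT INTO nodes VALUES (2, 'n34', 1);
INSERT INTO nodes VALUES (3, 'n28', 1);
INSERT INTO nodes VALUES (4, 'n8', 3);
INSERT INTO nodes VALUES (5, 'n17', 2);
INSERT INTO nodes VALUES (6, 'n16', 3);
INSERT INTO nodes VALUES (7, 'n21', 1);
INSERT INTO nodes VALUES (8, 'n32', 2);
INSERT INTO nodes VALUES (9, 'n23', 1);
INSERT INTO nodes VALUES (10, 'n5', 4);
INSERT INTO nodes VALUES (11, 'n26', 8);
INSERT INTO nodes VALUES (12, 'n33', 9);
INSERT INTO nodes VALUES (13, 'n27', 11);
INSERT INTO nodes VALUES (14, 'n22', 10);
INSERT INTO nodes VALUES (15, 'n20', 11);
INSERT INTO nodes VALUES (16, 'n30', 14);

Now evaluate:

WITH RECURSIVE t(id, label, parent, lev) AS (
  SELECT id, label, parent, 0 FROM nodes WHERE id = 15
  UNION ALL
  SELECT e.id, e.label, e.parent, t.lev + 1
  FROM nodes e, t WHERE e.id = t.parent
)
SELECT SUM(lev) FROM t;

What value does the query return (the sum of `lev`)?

10

Base: id=15 (n20), parent=11, lev 0.
Iteration 1: join on id=11 -> n26 (id 11, parent=8, lev 1).
Iteration 2: join on id=8 -> n32 (id 8, parent=2, lev 2).
Iteration 3: join on id=2 -> n34 (id 2, parent=1, lev 3).
Iteration 4: join on id=1 -> n9 (id 1, parent=NULL, lev 4).
Iteration 5: parent is NULL; no match; recursion stops.
SUM(lev) = 0 + 1 + 2 + 3 + 4 = 10.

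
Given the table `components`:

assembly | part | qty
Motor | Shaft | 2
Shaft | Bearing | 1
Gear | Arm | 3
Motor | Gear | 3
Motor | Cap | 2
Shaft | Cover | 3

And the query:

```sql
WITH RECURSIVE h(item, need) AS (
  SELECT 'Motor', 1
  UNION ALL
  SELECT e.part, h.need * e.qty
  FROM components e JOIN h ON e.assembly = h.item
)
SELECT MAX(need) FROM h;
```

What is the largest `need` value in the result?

Base: (Motor, need=1).
Iteration 1: components of {Motor} -> Cap = 1*2 = 2, Gear = 1*3 = 3, Shaft = 1*2 = 2.
Iteration 2: components of {Cap,Gear,Shaft} -> Arm = 3*3 = 9, Bearing = 2*1 = 2, Cover = 2*3 = 6.
Iteration 3: no further components; recursion stops.
need values: 1, 2, 3, 2, 9, 6, 2; the maximum is 9.

9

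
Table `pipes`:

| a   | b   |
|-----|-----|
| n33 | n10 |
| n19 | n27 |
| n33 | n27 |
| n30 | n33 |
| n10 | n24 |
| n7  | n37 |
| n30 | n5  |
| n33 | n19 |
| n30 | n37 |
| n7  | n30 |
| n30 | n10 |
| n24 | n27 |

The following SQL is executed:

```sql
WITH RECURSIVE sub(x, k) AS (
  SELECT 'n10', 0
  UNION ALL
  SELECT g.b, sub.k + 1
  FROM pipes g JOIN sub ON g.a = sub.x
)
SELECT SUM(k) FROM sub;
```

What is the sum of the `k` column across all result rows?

3

Base: (n10, k=0).
Iteration 1: edges from {n10} -> (n24, k=1).
Iteration 2: edges from {n24} -> (n27, k=2).
Iteration 3: no outgoing edges from {n27}; recursion stops.
SUM(k) = 0 + 1 + 2 = 3.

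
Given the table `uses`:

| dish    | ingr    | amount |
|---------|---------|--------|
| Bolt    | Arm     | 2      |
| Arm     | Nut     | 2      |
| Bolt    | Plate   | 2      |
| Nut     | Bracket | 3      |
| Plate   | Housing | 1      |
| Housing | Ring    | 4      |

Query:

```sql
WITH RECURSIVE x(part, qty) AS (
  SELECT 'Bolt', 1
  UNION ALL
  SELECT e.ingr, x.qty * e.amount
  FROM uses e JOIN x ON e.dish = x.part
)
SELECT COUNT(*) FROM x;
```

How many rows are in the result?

7

Base: (Bolt, qty=1).
Iteration 1: components of {Bolt} -> Arm = 1*2 = 2, Plate = 1*2 = 2.
Iteration 2: components of {Arm,Plate} -> Housing = 2*1 = 2, Nut = 2*2 = 4.
Iteration 3: components of {Housing,Nut} -> Bracket = 4*3 = 12, Ring = 2*4 = 8.
Iteration 4: no further components; recursion stops.
Total rows emitted: 7.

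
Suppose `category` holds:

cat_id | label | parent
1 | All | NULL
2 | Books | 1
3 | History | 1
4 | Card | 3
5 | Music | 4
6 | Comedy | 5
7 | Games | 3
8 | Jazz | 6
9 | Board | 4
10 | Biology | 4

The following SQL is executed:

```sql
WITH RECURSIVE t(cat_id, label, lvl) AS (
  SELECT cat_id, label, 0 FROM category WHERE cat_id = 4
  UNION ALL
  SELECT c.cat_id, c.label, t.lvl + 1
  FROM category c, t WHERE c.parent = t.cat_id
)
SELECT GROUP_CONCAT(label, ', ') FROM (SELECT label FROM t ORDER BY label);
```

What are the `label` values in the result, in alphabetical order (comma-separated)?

Biology, Board, Card, Comedy, Jazz, Music

Base: cat_id=4 (Card) at lvl 0.
Iteration 1: rows with parent in {4} -> Music (id 5, lvl 1), Board (id 9, lvl 1), Biology (id 10, lvl 1).
Iteration 2: rows with parent in {5,9,10} -> Comedy (id 6, lvl 2).
Iteration 3: rows with parent in {6} -> Jazz (id 8, lvl 3).
Iteration 4: no rows with parent in {8}; recursion stops.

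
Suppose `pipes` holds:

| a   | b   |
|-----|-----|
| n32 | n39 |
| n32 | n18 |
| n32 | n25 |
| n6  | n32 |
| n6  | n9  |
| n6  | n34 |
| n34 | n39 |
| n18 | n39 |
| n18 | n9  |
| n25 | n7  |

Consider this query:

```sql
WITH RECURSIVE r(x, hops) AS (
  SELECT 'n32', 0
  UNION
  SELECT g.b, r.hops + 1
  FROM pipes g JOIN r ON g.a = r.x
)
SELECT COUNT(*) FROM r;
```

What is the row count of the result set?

Base: (n32, hops=0).
Iteration 1: edges from {n32} -> (n18, hops=1), (n25, hops=1), (n39, hops=1).
Iteration 2: edges from {n18,n25,n39} -> (n39, hops=2), (n7, hops=2), (n9, hops=2).
Iteration 3: no outgoing edges from {n39,n7,n9}; recursion stops.
Total rows emitted: 7.

7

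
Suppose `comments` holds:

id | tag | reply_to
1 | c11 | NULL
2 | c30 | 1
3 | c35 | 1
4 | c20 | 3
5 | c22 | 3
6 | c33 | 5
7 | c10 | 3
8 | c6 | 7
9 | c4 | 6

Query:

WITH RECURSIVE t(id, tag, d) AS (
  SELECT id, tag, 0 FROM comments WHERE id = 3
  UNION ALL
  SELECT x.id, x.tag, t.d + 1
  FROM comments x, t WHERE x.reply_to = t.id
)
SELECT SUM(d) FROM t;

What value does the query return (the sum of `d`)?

10

Base: id=3 (c35) at d 0.
Iteration 1: rows with reply_to in {3} -> c20 (id 4, d 1), c22 (id 5, d 1), c10 (id 7, d 1).
Iteration 2: rows with reply_to in {4,5,7} -> c33 (id 6, d 2), c6 (id 8, d 2).
Iteration 3: rows with reply_to in {6,8} -> c4 (id 9, d 3).
Iteration 4: no rows with reply_to in {9}; recursion stops.
SUM(d) = 0 + 1 + 1 + 1 + 2 + 2 + 3 = 10.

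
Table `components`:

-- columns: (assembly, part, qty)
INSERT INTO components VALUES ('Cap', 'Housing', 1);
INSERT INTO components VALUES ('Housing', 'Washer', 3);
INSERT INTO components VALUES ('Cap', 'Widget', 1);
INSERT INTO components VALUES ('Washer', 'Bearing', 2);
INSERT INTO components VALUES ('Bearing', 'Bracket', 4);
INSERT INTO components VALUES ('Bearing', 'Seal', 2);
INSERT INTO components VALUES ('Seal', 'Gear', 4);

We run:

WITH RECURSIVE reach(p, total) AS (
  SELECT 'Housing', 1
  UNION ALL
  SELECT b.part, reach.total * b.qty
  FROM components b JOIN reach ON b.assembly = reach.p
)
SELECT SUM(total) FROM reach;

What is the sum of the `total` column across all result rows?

Base: (Housing, total=1).
Iteration 1: components of {Housing} -> Washer = 1*3 = 3.
Iteration 2: components of {Washer} -> Bearing = 3*2 = 6.
Iteration 3: components of {Bearing} -> Bracket = 6*4 = 24, Seal = 6*2 = 12.
Iteration 4: components of {Bracket,Seal} -> Gear = 12*4 = 48.
Iteration 5: no further components; recursion stops.
SUM(total) = 1 + 3 + 6 + 24 + 12 + 48 = 94.

94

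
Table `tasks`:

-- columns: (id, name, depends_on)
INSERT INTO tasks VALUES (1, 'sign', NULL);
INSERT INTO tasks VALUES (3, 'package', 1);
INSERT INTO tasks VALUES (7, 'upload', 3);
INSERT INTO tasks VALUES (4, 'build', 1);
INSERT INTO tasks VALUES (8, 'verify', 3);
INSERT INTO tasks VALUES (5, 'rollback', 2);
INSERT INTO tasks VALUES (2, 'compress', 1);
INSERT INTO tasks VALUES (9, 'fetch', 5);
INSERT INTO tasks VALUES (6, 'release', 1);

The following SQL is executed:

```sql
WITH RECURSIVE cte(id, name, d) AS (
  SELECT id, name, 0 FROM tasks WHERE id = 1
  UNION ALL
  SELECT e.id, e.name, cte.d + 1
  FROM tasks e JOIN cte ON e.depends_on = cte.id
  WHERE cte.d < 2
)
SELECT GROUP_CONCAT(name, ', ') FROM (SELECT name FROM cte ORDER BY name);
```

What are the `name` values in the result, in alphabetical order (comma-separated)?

Base: id=1 (sign) at d 0.
Iteration 1: rows with depends_on in {1} -> compress (id 2, d 1), package (id 3, d 1), build (id 4, d 1), release (id 6, d 1).
Iteration 2: rows with depends_on in {2,3,4,6} -> rollback (id 5, d 2), upload (id 7, d 2), verify (id 8, d 2).
Iteration 3: d < 2 fails for all current rows; recursion stops.

build, compress, package, release, rollback, sign, upload, verify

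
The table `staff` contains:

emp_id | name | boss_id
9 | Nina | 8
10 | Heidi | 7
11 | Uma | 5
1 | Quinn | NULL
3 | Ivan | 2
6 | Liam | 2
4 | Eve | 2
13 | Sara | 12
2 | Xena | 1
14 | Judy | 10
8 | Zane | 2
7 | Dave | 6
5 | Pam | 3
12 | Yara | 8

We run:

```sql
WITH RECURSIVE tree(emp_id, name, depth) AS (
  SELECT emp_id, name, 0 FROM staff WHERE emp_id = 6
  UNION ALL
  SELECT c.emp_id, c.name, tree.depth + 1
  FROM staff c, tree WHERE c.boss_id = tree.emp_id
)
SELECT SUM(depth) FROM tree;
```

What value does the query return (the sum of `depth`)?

6

Base: emp_id=6 (Liam) at depth 0.
Iteration 1: rows with boss_id in {6} -> Dave (id 7, depth 1).
Iteration 2: rows with boss_id in {7} -> Heidi (id 10, depth 2).
Iteration 3: rows with boss_id in {10} -> Judy (id 14, depth 3).
Iteration 4: no rows with boss_id in {14}; recursion stops.
SUM(depth) = 0 + 1 + 2 + 3 = 6.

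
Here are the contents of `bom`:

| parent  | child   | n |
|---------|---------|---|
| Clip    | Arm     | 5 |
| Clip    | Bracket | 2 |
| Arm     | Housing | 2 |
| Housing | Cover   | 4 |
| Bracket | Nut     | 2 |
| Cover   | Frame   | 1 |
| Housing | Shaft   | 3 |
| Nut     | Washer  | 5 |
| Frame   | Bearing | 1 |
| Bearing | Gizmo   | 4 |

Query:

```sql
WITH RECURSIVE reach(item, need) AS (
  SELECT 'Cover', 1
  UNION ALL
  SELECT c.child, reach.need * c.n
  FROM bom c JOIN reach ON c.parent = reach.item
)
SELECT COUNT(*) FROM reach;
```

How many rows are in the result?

4

Base: (Cover, need=1).
Iteration 1: components of {Cover} -> Frame = 1*1 = 1.
Iteration 2: components of {Frame} -> Bearing = 1*1 = 1.
Iteration 3: components of {Bearing} -> Gizmo = 1*4 = 4.
Iteration 4: no further components; recursion stops.
Total rows emitted: 4.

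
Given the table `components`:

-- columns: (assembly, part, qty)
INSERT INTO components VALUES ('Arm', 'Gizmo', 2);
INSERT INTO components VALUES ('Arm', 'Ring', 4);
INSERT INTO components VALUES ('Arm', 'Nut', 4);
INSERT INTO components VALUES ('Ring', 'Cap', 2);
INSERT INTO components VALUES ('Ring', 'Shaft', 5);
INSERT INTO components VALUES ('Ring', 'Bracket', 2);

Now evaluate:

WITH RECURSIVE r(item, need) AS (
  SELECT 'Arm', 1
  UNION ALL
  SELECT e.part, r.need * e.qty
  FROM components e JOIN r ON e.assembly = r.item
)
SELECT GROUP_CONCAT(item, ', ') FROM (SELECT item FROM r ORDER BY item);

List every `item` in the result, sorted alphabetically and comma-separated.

Base: (Arm, need=1).
Iteration 1: components of {Arm} -> Gizmo = 1*2 = 2, Nut = 1*4 = 4, Ring = 1*4 = 4.
Iteration 2: components of {Gizmo,Nut,Ring} -> Bracket = 4*2 = 8, Cap = 4*2 = 8, Shaft = 4*5 = 20.
Iteration 3: no further components; recursion stops.

Arm, Bracket, Cap, Gizmo, Nut, Ring, Shaft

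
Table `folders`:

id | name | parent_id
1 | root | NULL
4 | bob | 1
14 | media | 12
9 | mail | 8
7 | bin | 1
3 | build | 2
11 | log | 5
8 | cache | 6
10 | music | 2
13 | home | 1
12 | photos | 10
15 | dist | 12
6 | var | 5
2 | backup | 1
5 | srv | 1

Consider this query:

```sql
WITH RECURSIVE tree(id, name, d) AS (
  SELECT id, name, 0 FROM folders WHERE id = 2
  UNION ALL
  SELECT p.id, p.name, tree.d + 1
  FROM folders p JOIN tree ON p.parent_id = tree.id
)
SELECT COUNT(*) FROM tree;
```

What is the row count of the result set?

6

Base: id=2 (backup) at d 0.
Iteration 1: rows with parent_id in {2} -> build (id 3, d 1), music (id 10, d 1).
Iteration 2: rows with parent_id in {3,10} -> photos (id 12, d 2).
Iteration 3: rows with parent_id in {12} -> media (id 14, d 3), dist (id 15, d 3).
Iteration 4: no rows with parent_id in {14,15}; recursion stops.
Total rows emitted: 6.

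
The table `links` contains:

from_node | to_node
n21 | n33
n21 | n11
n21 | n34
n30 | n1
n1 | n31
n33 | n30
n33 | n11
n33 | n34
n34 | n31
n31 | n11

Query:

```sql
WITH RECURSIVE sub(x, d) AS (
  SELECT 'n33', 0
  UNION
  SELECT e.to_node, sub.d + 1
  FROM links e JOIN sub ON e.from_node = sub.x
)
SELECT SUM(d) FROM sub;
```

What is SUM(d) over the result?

Base: (n33, d=0).
Iteration 1: edges from {n33} -> (n11, d=1), (n30, d=1), (n34, d=1).
Iteration 2: edges from {n11,n30,n34} -> (n1, d=2), (n31, d=2).
Iteration 3: edges from {n1,n31} -> (n11, d=3), (n31, d=3).
Iteration 4: edges from {n11,n31} -> (n11, d=4).
Iteration 5: no outgoing edges from {n11}; recursion stops.
SUM(d) = 0 + 1 + 1 + 1 + 2 + 2 + 3 + 3 + 4 = 17.

17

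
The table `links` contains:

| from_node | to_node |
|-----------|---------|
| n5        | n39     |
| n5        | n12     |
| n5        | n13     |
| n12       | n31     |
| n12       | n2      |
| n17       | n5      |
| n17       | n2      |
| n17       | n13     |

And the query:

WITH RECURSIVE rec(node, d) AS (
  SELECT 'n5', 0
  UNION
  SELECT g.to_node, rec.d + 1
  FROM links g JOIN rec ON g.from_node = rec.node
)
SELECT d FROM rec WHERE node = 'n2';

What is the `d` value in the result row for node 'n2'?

Base: (n5, d=0).
Iteration 1: edges from {n5} -> (n12, d=1), (n13, d=1), (n39, d=1).
Iteration 2: edges from {n12,n13,n39} -> (n2, d=2), (n31, d=2).
Iteration 3: no outgoing edges from {n2,n31}; recursion stops.

2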